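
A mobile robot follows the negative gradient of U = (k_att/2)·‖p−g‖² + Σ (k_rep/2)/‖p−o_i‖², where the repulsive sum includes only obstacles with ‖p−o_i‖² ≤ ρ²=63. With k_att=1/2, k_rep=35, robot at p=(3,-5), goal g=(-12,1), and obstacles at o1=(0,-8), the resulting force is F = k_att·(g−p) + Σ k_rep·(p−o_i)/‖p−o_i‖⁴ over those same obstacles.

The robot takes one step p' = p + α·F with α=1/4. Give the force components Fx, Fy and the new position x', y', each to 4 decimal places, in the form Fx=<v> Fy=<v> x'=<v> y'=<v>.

F_att = 1/2·(g−p) = 1/2·(-15,6) = (-7.5000,3.0000)
o1: d²=18 ≤ ρ²=63; F_rep = 35·(3,3)/18² = (0.3241,0.3241)
F = F_att + ΣF_rep = (-7.1759,3.3241)
p' = p + 1/4·F = (1.2060,-4.1690)

Fx=-7.1759 Fy=3.3241 x'=1.2060 y'=-4.1690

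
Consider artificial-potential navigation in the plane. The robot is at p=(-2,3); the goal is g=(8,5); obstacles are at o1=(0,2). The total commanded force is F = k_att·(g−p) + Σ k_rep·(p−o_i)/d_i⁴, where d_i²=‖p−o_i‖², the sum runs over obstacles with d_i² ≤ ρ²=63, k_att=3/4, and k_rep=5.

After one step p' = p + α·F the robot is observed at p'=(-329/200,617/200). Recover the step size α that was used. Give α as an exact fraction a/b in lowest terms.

F_att = 3/4·(g−p) = 3/4·(10,2) = (7.5000,1.5000)
o1: d²=5 ≤ ρ²=63; F_rep = 5·(-2,1)/5² = (-0.4000,0.2000)
F = F_att + ΣF_rep = (7.1000,1.7000)
Δp = p'−p = (0.3550,0.0850); α = Δx/Fx = (71/200) / (71/10) = 1/20
check: Δy/Fy = (17/200) / (17/10) = 1/20 ✓

α = 1/20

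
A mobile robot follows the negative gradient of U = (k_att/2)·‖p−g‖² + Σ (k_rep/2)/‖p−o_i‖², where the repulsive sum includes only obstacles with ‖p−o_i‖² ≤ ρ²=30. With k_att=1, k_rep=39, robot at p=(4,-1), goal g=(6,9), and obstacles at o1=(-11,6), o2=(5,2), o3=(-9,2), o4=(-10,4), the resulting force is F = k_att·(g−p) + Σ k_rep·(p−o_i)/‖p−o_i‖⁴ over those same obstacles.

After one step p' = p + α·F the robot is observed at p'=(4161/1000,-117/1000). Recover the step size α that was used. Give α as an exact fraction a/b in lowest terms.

F_att = 1·(g−p) = 1·(2,10) = (2.0000,10.0000)
o1: d²=274 > ρ²=30 → inactive
o2: d²=10 ≤ ρ²=30; F_rep = 39·(-1,-3)/10² = (-0.3900,-1.1700)
o3: d²=178 > ρ²=30 → inactive
o4: d²=221 > ρ²=30 → inactive
F = F_att + ΣF_rep = (1.6100,8.8300)
Δp = p'−p = (0.1610,0.8830); α = Δx/Fx = (161/1000) / (161/100) = 1/10
check: Δy/Fy = (883/1000) / (883/100) = 1/10 ✓

α = 1/10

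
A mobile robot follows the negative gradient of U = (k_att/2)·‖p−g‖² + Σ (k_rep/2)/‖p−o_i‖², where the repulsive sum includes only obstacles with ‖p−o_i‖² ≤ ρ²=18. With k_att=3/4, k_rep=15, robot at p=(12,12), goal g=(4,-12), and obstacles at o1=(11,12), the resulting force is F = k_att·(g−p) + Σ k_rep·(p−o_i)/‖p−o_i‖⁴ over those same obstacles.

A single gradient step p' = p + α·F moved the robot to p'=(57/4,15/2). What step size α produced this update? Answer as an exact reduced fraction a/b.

F_att = 3/4·(g−p) = 3/4·(-8,-24) = (-6.0000,-18.0000)
o1: d²=1 ≤ ρ²=18; F_rep = 15·(1,0)/1² = (15.0000,0.0000)
F = F_att + ΣF_rep = (9.0000,-18.0000)
Δp = p'−p = (2.2500,-4.5000); α = Δx/Fx = (9/4) / (9) = 1/4
check: Δy/Fy = (-9/2) / (-18) = 1/4 ✓

α = 1/4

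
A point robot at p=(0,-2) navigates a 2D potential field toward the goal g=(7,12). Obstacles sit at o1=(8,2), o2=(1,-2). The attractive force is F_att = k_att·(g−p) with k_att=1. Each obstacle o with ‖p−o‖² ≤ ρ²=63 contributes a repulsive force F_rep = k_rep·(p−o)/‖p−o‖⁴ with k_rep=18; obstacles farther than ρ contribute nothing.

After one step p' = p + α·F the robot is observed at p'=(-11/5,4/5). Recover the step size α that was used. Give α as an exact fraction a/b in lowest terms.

F_att = 1·(g−p) = 1·(7,14) = (7.0000,14.0000)
o1: d²=80 > ρ²=63 → inactive
o2: d²=1 ≤ ρ²=63; F_rep = 18·(-1,0)/1² = (-18.0000,0.0000)
F = F_att + ΣF_rep = (-11.0000,14.0000)
Δp = p'−p = (-2.2000,2.8000); α = Δx/Fx = (-11/5) / (-11) = 1/5
check: Δy/Fy = (14/5) / (14) = 1/5 ✓

α = 1/5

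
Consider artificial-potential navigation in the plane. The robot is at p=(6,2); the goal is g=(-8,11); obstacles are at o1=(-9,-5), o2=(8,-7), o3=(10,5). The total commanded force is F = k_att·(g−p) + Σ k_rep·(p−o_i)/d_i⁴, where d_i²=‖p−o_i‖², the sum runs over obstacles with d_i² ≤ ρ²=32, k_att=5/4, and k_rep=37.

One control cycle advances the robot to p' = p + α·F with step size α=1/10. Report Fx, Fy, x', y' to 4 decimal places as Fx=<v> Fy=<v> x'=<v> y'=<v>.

Fx=-17.7368 Fy=11.0724 x'=4.2263 y'=3.1072

F_att = 5/4·(g−p) = 5/4·(-14,9) = (-17.5000,11.2500)
o1: d²=274 > ρ²=32 → inactive
o2: d²=85 > ρ²=32 → inactive
o3: d²=25 ≤ ρ²=32; F_rep = 37·(-4,-3)/25² = (-0.2368,-0.1776)
F = F_att + ΣF_rep = (-17.7368,11.0724)
p' = p + 1/10·F = (4.2263,3.1072)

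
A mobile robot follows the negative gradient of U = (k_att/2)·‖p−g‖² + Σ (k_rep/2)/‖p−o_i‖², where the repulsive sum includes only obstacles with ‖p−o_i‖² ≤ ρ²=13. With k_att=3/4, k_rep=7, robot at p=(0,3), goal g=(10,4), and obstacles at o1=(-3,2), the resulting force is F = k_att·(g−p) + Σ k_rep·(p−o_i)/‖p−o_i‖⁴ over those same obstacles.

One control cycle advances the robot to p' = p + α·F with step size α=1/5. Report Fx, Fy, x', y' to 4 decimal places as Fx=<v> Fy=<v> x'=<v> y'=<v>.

Fx=7.7100 Fy=0.8200 x'=1.5420 y'=3.1640

F_att = 3/4·(g−p) = 3/4·(10,1) = (7.5000,0.7500)
o1: d²=10 ≤ ρ²=13; F_rep = 7·(3,1)/10² = (0.2100,0.0700)
F = F_att + ΣF_rep = (7.7100,0.8200)
p' = p + 1/5·F = (1.5420,3.1640)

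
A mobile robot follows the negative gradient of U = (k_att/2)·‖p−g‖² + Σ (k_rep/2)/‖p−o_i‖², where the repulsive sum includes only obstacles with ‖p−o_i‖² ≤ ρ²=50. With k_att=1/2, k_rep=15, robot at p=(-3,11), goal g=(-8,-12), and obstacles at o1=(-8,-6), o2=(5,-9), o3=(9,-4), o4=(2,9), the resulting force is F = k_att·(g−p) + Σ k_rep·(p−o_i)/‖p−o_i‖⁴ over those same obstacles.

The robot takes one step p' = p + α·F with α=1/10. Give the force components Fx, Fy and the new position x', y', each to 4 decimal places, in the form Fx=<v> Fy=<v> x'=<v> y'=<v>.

F_att = 1/2·(g−p) = 1/2·(-5,-23) = (-2.5000,-11.5000)
o1: d²=314 > ρ²=50 → inactive
o2: d²=464 > ρ²=50 → inactive
o3: d²=369 > ρ²=50 → inactive
o4: d²=29 ≤ ρ²=50; F_rep = 15·(-5,2)/29² = (-0.0892,0.0357)
F = F_att + ΣF_rep = (-2.5892,-11.4643)
p' = p + 1/10·F = (-3.2589,9.8536)

Fx=-2.5892 Fy=-11.4643 x'=-3.2589 y'=9.8536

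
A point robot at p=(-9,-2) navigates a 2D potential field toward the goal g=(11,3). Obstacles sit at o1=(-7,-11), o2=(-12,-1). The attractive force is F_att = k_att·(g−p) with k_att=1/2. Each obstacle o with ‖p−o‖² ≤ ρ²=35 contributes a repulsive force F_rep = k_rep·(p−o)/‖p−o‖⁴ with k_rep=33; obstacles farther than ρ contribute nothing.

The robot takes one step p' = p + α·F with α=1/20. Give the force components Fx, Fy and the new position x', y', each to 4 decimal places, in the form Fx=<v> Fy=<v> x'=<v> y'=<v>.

F_att = 1/2·(g−p) = 1/2·(20,5) = (10.0000,2.5000)
o1: d²=85 > ρ²=35 → inactive
o2: d²=10 ≤ ρ²=35; F_rep = 33·(3,-1)/10² = (0.9900,-0.3300)
F = F_att + ΣF_rep = (10.9900,2.1700)
p' = p + 1/20·F = (-8.4505,-1.8915)

Fx=10.9900 Fy=2.1700 x'=-8.4505 y'=-1.8915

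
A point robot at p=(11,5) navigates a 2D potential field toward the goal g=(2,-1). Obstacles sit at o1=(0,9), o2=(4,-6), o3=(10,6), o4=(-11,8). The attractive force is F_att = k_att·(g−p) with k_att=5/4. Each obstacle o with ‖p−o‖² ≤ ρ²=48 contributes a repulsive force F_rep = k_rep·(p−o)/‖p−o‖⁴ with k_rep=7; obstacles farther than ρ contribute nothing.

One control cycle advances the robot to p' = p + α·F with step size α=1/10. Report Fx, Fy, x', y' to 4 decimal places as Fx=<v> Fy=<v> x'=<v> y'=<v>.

Fx=-9.5000 Fy=-9.2500 x'=10.0500 y'=4.0750

F_att = 5/4·(g−p) = 5/4·(-9,-6) = (-11.2500,-7.5000)
o1: d²=137 > ρ²=48 → inactive
o2: d²=170 > ρ²=48 → inactive
o3: d²=2 ≤ ρ²=48; F_rep = 7·(1,-1)/2² = (1.7500,-1.7500)
o4: d²=493 > ρ²=48 → inactive
F = F_att + ΣF_rep = (-9.5000,-9.2500)
p' = p + 1/10·F = (10.0500,4.0750)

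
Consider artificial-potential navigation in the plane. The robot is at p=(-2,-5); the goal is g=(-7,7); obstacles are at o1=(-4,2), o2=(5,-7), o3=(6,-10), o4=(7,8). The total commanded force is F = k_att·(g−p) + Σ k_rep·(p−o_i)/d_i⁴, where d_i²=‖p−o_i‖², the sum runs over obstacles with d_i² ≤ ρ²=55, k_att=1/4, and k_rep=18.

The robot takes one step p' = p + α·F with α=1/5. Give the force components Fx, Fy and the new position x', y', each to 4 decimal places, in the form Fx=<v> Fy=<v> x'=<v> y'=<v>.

F_att = 1/4·(g−p) = 1/4·(-5,12) = (-1.2500,3.0000)
o1: d²=53 ≤ ρ²=55; F_rep = 18·(2,-7)/53² = (0.0128,-0.0449)
o2: d²=53 ≤ ρ²=55; F_rep = 18·(-7,2)/53² = (-0.0449,0.0128)
o3: d²=89 > ρ²=55 → inactive
o4: d²=250 > ρ²=55 → inactive
F = F_att + ΣF_rep = (-1.2820,2.9680)
p' = p + 1/5·F = (-2.2564,-4.4064)

Fx=-1.2820 Fy=2.9680 x'=-2.2564 y'=-4.4064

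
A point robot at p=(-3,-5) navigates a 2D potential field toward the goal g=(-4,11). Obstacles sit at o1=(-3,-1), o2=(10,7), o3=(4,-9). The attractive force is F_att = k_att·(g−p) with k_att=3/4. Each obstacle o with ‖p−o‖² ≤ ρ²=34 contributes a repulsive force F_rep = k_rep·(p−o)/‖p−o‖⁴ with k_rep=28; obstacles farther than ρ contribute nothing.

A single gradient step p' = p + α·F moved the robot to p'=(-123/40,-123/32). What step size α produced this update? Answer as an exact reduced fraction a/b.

α = 1/10

F_att = 3/4·(g−p) = 3/4·(-1,16) = (-0.7500,12.0000)
o1: d²=16 ≤ ρ²=34; F_rep = 28·(0,-4)/16² = (0.0000,-0.4375)
o2: d²=313 > ρ²=34 → inactive
o3: d²=65 > ρ²=34 → inactive
F = F_att + ΣF_rep = (-0.7500,11.5625)
Δp = p'−p = (-0.0750,1.1562); α = Δx/Fx = (-3/40) / (-3/4) = 1/10
check: Δy/Fy = (37/32) / (185/16) = 1/10 ✓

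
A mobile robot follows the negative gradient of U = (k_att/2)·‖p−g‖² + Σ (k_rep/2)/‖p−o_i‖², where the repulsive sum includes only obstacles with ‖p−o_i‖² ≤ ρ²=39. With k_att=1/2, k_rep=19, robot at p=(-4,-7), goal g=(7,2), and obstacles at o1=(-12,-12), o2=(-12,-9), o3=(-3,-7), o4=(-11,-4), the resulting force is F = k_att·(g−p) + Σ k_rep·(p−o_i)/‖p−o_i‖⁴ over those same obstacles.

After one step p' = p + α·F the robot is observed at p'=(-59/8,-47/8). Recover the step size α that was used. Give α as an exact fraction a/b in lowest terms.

F_att = 1/2·(g−p) = 1/2·(11,9) = (5.5000,4.5000)
o1: d²=89 > ρ²=39 → inactive
o2: d²=68 > ρ²=39 → inactive
o3: d²=1 ≤ ρ²=39; F_rep = 19·(-1,0)/1² = (-19.0000,0.0000)
o4: d²=58 > ρ²=39 → inactive
F = F_att + ΣF_rep = (-13.5000,4.5000)
Δp = p'−p = (-3.3750,1.1250); α = Δx/Fx = (-27/8) / (-27/2) = 1/4
check: Δy/Fy = (9/8) / (9/2) = 1/4 ✓

α = 1/4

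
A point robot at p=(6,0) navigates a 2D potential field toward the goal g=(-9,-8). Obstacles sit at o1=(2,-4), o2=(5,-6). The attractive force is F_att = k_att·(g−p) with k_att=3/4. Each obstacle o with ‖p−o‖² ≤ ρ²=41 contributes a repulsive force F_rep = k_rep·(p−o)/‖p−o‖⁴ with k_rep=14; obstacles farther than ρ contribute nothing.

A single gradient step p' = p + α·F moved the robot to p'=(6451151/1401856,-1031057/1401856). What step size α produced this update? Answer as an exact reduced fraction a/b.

α = 1/8

F_att = 3/4·(g−p) = 3/4·(-15,-8) = (-11.2500,-6.0000)
o1: d²=32 ≤ ρ²=41; F_rep = 14·(4,4)/32² = (0.0547,0.0547)
o2: d²=37 ≤ ρ²=41; F_rep = 14·(1,6)/37² = (0.0102,0.0614)
F = F_att + ΣF_rep = (-11.1851,-5.8840)
Δp = p'−p = (-1.3981,-0.7355); α = Δx/Fx = (-1959985/1401856) / (-1959985/175232) = 1/8
check: Δy/Fy = (-1031057/1401856) / (-1031057/175232) = 1/8 ✓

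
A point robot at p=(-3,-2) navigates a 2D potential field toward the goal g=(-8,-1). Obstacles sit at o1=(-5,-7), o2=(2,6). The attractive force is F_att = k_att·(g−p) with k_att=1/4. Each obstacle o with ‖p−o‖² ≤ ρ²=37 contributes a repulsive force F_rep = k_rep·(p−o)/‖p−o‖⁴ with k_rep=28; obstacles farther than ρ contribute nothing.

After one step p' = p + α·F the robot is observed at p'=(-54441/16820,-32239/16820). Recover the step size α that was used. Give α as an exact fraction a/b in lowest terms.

α = 1/5

F_att = 1/4·(g−p) = 1/4·(-5,1) = (-1.2500,0.2500)
o1: d²=29 ≤ ρ²=37; F_rep = 28·(2,5)/29² = (0.0666,0.1665)
o2: d²=89 > ρ²=37 → inactive
F = F_att + ΣF_rep = (-1.1834,0.4165)
Δp = p'−p = (-0.2367,0.0833); α = Δx/Fx = (-3981/16820) / (-3981/3364) = 1/5
check: Δy/Fy = (1401/16820) / (1401/3364) = 1/5 ✓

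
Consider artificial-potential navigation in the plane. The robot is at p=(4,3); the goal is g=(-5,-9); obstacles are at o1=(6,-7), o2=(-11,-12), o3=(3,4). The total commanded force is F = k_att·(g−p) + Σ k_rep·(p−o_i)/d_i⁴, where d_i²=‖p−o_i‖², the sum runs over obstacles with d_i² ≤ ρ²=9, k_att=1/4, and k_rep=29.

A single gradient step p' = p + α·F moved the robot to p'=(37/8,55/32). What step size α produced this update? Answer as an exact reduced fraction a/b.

α = 1/8

F_att = 1/4·(g−p) = 1/4·(-9,-12) = (-2.2500,-3.0000)
o1: d²=104 > ρ²=9 → inactive
o2: d²=450 > ρ²=9 → inactive
o3: d²=2 ≤ ρ²=9; F_rep = 29·(1,-1)/2² = (7.2500,-7.2500)
F = F_att + ΣF_rep = (5.0000,-10.2500)
Δp = p'−p = (0.6250,-1.2812); α = Δx/Fx = (5/8) / (5) = 1/8
check: Δy/Fy = (-41/32) / (-41/4) = 1/8 ✓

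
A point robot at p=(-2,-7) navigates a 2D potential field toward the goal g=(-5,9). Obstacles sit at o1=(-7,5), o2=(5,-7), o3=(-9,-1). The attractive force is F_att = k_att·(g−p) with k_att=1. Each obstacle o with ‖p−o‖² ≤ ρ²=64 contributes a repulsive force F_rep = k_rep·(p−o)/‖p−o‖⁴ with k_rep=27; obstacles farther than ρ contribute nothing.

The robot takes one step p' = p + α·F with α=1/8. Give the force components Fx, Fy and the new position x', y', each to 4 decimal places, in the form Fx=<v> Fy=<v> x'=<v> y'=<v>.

Fx=-3.0787 Fy=16.0000 x'=-2.3848 y'=-5.0000

F_att = 1·(g−p) = 1·(-3,16) = (-3.0000,16.0000)
o1: d²=169 > ρ²=64 → inactive
o2: d²=49 ≤ ρ²=64; F_rep = 27·(-7,0)/49² = (-0.0787,0.0000)
o3: d²=85 > ρ²=64 → inactive
F = F_att + ΣF_rep = (-3.0787,16.0000)
p' = p + 1/8·F = (-2.3848,-5.0000)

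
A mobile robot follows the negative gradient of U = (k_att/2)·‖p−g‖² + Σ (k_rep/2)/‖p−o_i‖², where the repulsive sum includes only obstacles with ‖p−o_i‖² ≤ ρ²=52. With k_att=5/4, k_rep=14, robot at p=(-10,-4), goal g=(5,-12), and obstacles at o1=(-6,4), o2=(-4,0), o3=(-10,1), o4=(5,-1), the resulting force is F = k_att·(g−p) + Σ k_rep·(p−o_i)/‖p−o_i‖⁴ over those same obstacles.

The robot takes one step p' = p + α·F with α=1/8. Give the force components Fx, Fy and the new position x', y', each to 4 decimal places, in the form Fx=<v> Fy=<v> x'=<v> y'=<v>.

F_att = 5/4·(g−p) = 5/4·(15,-8) = (18.7500,-10.0000)
o1: d²=80 > ρ²=52 → inactive
o2: d²=52 ≤ ρ²=52; F_rep = 14·(-6,-4)/52² = (-0.0311,-0.0207)
o3: d²=25 ≤ ρ²=52; F_rep = 14·(0,-5)/25² = (0.0000,-0.1120)
o4: d²=234 > ρ²=52 → inactive
F = F_att + ΣF_rep = (18.7189,-10.1327)
p' = p + 1/8·F = (-7.6601,-5.2666)

Fx=18.7189 Fy=-10.1327 x'=-7.6601 y'=-5.2666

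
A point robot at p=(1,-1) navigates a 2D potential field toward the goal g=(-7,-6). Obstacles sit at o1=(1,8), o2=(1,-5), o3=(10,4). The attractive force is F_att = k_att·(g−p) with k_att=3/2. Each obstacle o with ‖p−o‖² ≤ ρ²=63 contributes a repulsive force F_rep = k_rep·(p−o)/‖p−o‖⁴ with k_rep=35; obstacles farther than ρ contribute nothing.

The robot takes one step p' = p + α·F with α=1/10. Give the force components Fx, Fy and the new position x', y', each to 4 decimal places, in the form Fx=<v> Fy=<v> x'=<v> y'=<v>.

Fx=-12.0000 Fy=-6.9531 x'=-0.2000 y'=-1.6953

F_att = 3/2·(g−p) = 3/2·(-8,-5) = (-12.0000,-7.5000)
o1: d²=81 > ρ²=63 → inactive
o2: d²=16 ≤ ρ²=63; F_rep = 35·(0,4)/16² = (0.0000,0.5469)
o3: d²=106 > ρ²=63 → inactive
F = F_att + ΣF_rep = (-12.0000,-6.9531)
p' = p + 1/10·F = (-0.2000,-1.6953)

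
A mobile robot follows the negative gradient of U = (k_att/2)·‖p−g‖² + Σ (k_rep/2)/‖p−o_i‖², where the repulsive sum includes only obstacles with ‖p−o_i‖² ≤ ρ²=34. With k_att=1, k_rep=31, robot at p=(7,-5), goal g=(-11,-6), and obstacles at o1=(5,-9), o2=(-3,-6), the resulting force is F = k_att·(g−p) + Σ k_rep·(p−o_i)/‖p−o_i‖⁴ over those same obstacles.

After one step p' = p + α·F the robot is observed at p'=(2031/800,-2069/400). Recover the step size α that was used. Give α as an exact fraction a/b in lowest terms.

α = 1/4

F_att = 1·(g−p) = 1·(-18,-1) = (-18.0000,-1.0000)
o1: d²=20 ≤ ρ²=34; F_rep = 31·(2,4)/20² = (0.1550,0.3100)
o2: d²=101 > ρ²=34 → inactive
F = F_att + ΣF_rep = (-17.8450,-0.6900)
Δp = p'−p = (-4.4612,-0.1725); α = Δx/Fx = (-3569/800) / (-3569/200) = 1/4
check: Δy/Fy = (-69/400) / (-69/100) = 1/4 ✓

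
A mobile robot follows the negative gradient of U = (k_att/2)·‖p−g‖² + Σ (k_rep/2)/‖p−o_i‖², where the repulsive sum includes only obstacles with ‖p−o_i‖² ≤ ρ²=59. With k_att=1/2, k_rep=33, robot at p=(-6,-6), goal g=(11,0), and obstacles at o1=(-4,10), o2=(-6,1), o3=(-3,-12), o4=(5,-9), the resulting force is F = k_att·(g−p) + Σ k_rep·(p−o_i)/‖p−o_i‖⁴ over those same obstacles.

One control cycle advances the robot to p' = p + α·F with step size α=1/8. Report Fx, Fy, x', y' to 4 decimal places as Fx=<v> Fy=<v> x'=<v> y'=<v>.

F_att = 1/2·(g−p) = 1/2·(17,6) = (8.5000,3.0000)
o1: d²=260 > ρ²=59 → inactive
o2: d²=49 ≤ ρ²=59; F_rep = 33·(0,-7)/49² = (0.0000,-0.0962)
o3: d²=45 ≤ ρ²=59; F_rep = 33·(-3,6)/45² = (-0.0489,0.0978)
o4: d²=130 > ρ²=59 → inactive
F = F_att + ΣF_rep = (8.4511,3.0016)
p' = p + 1/8·F = (-4.9436,-5.6248)

Fx=8.4511 Fy=3.0016 x'=-4.9436 y'=-5.6248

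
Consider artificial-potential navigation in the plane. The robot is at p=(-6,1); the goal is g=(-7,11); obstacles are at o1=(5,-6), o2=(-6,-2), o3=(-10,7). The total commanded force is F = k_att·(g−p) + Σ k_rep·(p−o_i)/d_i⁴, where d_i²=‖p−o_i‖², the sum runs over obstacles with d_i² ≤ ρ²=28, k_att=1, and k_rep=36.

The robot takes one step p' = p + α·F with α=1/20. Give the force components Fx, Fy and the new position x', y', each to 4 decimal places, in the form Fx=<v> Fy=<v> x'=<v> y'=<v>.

F_att = 1·(g−p) = 1·(-1,10) = (-1.0000,10.0000)
o1: d²=170 > ρ²=28 → inactive
o2: d²=9 ≤ ρ²=28; F_rep = 36·(0,3)/9² = (0.0000,1.3333)
o3: d²=52 > ρ²=28 → inactive
F = F_att + ΣF_rep = (-1.0000,11.3333)
p' = p + 1/20·F = (-6.0500,1.5667)

Fx=-1.0000 Fy=11.3333 x'=-6.0500 y'=1.5667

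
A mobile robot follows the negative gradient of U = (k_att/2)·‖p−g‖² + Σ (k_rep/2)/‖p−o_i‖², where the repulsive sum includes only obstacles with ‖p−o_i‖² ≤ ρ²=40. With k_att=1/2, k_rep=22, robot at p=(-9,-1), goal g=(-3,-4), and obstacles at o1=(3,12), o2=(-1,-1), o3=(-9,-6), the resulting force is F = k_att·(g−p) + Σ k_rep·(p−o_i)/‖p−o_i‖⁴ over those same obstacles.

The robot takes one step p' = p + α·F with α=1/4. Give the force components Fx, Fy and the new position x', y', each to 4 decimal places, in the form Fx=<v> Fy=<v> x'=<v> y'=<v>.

Fx=3.0000 Fy=-1.3240 x'=-8.2500 y'=-1.3310

F_att = 1/2·(g−p) = 1/2·(6,-3) = (3.0000,-1.5000)
o1: d²=313 > ρ²=40 → inactive
o2: d²=64 > ρ²=40 → inactive
o3: d²=25 ≤ ρ²=40; F_rep = 22·(0,5)/25² = (0.0000,0.1760)
F = F_att + ΣF_rep = (3.0000,-1.3240)
p' = p + 1/4·F = (-8.2500,-1.3310)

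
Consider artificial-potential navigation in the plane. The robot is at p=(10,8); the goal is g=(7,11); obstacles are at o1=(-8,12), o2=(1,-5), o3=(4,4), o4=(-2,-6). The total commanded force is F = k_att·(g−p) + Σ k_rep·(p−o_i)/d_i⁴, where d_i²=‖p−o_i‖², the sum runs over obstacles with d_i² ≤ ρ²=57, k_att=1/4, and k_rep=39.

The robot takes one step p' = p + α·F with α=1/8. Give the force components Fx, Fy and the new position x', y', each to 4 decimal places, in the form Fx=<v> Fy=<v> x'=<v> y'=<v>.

F_att = 1/4·(g−p) = 1/4·(-3,3) = (-0.7500,0.7500)
o1: d²=340 > ρ²=57 → inactive
o2: d²=250 > ρ²=57 → inactive
o3: d²=52 ≤ ρ²=57; F_rep = 39·(6,4)/52² = (0.0865,0.0577)
o4: d²=340 > ρ²=57 → inactive
F = F_att + ΣF_rep = (-0.6635,0.8077)
p' = p + 1/8·F = (9.9171,8.1010)

Fx=-0.6635 Fy=0.8077 x'=9.9171 y'=8.1010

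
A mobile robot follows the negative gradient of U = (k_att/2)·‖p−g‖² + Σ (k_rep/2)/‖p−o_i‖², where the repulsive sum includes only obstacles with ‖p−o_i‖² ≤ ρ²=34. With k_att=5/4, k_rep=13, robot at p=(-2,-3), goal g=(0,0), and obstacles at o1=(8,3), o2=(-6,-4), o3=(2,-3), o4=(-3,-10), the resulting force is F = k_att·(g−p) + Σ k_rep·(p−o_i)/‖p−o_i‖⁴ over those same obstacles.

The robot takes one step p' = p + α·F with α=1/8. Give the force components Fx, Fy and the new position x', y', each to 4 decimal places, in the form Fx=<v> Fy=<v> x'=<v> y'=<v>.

F_att = 5/4·(g−p) = 5/4·(2,3) = (2.5000,3.7500)
o1: d²=136 > ρ²=34 → inactive
o2: d²=17 ≤ ρ²=34; F_rep = 13·(4,1)/17² = (0.1799,0.0450)
o3: d²=16 ≤ ρ²=34; F_rep = 13·(-4,0)/16² = (-0.2031,0.0000)
o4: d²=50 > ρ²=34 → inactive
F = F_att + ΣF_rep = (2.4768,3.7950)
p' = p + 1/8·F = (-1.6904,-2.5256)

Fx=2.4768 Fy=3.7950 x'=-1.6904 y'=-2.5256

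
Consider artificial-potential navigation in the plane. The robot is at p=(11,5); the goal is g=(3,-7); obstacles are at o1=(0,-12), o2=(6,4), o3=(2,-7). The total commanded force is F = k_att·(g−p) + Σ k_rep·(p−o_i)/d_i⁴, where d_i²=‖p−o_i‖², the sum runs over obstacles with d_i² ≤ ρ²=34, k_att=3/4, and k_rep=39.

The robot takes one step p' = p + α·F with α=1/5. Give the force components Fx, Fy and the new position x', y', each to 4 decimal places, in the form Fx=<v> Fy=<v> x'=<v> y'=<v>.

Fx=-5.7115 Fy=-8.9423 x'=9.8577 y'=3.2115

F_att = 3/4·(g−p) = 3/4·(-8,-12) = (-6.0000,-9.0000)
o1: d²=410 > ρ²=34 → inactive
o2: d²=26 ≤ ρ²=34; F_rep = 39·(5,1)/26² = (0.2885,0.0577)
o3: d²=225 > ρ²=34 → inactive
F = F_att + ΣF_rep = (-5.7115,-8.9423)
p' = p + 1/5·F = (9.8577,3.2115)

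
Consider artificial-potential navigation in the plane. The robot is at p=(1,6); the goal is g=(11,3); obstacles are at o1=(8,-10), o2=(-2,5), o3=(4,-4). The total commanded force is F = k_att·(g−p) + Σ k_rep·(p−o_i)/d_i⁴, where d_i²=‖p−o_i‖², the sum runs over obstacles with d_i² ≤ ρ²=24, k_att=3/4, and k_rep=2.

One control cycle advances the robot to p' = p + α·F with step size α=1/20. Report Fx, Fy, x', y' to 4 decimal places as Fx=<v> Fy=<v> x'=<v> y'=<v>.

F_att = 3/4·(g−p) = 3/4·(10,-3) = (7.5000,-2.2500)
o1: d²=305 > ρ²=24 → inactive
o2: d²=10 ≤ ρ²=24; F_rep = 2·(3,1)/10² = (0.0600,0.0200)
o3: d²=109 > ρ²=24 → inactive
F = F_att + ΣF_rep = (7.5600,-2.2300)
p' = p + 1/20·F = (1.3780,5.8885)

Fx=7.5600 Fy=-2.2300 x'=1.3780 y'=5.8885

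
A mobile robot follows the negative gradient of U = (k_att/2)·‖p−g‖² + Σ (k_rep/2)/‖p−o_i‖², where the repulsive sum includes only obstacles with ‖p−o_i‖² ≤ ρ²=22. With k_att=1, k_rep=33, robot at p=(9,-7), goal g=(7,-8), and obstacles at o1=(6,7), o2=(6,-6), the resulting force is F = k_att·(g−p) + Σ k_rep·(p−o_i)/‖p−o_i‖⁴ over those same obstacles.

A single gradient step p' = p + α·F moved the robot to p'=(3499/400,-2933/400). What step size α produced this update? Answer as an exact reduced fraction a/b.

F_att = 1·(g−p) = 1·(-2,-1) = (-2.0000,-1.0000)
o1: d²=205 > ρ²=22 → inactive
o2: d²=10 ≤ ρ²=22; F_rep = 33·(3,-1)/10² = (0.9900,-0.3300)
F = F_att + ΣF_rep = (-1.0100,-1.3300)
Δp = p'−p = (-0.2525,-0.3325); α = Δx/Fx = (-101/400) / (-101/100) = 1/4
check: Δy/Fy = (-133/400) / (-133/100) = 1/4 ✓

α = 1/4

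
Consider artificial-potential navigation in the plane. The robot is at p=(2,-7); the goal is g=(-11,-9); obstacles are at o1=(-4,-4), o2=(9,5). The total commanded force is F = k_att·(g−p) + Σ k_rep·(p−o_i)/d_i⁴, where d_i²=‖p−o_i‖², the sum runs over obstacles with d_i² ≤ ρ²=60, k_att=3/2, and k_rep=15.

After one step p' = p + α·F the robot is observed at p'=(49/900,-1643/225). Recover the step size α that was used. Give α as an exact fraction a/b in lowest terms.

F_att = 3/2·(g−p) = 3/2·(-13,-2) = (-19.5000,-3.0000)
o1: d²=45 ≤ ρ²=60; F_rep = 15·(6,-3)/45² = (0.0444,-0.0222)
o2: d²=193 > ρ²=60 → inactive
F = F_att + ΣF_rep = (-19.4556,-3.0222)
Δp = p'−p = (-1.9456,-0.3022); α = Δx/Fx = (-1751/900) / (-1751/90) = 1/10
check: Δy/Fy = (-68/225) / (-136/45) = 1/10 ✓

α = 1/10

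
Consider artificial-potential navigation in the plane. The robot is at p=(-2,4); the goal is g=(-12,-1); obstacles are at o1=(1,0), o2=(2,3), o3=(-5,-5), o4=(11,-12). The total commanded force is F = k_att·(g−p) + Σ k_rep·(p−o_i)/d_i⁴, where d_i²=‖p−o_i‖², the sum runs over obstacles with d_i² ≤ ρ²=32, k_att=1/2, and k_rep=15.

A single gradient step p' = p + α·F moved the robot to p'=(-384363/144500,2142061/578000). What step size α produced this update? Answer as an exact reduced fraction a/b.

α = 1/8

F_att = 1/2·(g−p) = 1/2·(-10,-5) = (-5.0000,-2.5000)
o1: d²=25 ≤ ρ²=32; F_rep = 15·(-3,4)/25² = (-0.0720,0.0960)
o2: d²=17 ≤ ρ²=32; F_rep = 15·(-4,1)/17² = (-0.2076,0.0519)
o3: d²=90 > ρ²=32 → inactive
o4: d²=425 > ρ²=32 → inactive
F = F_att + ΣF_rep = (-5.2796,-2.3521)
Δp = p'−p = (-0.6600,-0.2940); α = Δx/Fx = (-95363/144500) / (-190726/36125) = 1/8
check: Δy/Fy = (-169939/578000) / (-169939/72250) = 1/8 ✓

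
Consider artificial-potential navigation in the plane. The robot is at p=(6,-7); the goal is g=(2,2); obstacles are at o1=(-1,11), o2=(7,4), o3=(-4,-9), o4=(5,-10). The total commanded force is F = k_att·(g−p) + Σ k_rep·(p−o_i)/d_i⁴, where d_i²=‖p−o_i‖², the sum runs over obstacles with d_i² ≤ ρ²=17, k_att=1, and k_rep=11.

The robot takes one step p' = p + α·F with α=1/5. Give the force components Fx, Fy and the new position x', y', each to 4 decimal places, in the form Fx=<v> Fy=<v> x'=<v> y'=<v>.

F_att = 1·(g−p) = 1·(-4,9) = (-4.0000,9.0000)
o1: d²=373 > ρ²=17 → inactive
o2: d²=122 > ρ²=17 → inactive
o3: d²=104 > ρ²=17 → inactive
o4: d²=10 ≤ ρ²=17; F_rep = 11·(1,3)/10² = (0.1100,0.3300)
F = F_att + ΣF_rep = (-3.8900,9.3300)
p' = p + 1/5·F = (5.2220,-5.1340)

Fx=-3.8900 Fy=9.3300 x'=5.2220 y'=-5.1340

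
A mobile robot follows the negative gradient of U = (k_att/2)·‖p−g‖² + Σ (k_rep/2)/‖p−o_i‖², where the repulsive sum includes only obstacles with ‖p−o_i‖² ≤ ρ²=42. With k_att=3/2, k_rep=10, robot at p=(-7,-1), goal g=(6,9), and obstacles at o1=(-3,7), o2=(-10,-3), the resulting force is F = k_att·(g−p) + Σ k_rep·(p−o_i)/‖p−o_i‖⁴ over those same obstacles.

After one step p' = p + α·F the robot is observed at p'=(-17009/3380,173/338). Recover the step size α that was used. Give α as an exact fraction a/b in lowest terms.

α = 1/10

F_att = 3/2·(g−p) = 3/2·(13,10) = (19.5000,15.0000)
o1: d²=80 > ρ²=42 → inactive
o2: d²=13 ≤ ρ²=42; F_rep = 10·(3,2)/13² = (0.1775,0.1183)
F = F_att + ΣF_rep = (19.6775,15.1183)
Δp = p'−p = (1.9678,1.5118); α = Δx/Fx = (6651/3380) / (6651/338) = 1/10
check: Δy/Fy = (511/338) / (2555/169) = 1/10 ✓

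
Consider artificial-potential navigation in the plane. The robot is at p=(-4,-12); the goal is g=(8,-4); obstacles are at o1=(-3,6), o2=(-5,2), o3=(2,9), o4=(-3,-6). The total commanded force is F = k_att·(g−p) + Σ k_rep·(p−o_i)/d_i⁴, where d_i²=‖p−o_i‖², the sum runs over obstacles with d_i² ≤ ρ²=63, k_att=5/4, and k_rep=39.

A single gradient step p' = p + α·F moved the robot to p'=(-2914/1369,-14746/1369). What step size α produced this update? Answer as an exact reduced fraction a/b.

F_att = 5/4·(g−p) = 5/4·(12,8) = (15.0000,10.0000)
o1: d²=325 > ρ²=63 → inactive
o2: d²=197 > ρ²=63 → inactive
o3: d²=477 > ρ²=63 → inactive
o4: d²=37 ≤ ρ²=63; F_rep = 39·(-1,-6)/37² = (-0.0285,-0.1709)
F = F_att + ΣF_rep = (14.9715,9.8291)
Δp = p'−p = (1.8714,1.2286); α = Δx/Fx = (2562/1369) / (20496/1369) = 1/8
check: Δy/Fy = (1682/1369) / (13456/1369) = 1/8 ✓

α = 1/8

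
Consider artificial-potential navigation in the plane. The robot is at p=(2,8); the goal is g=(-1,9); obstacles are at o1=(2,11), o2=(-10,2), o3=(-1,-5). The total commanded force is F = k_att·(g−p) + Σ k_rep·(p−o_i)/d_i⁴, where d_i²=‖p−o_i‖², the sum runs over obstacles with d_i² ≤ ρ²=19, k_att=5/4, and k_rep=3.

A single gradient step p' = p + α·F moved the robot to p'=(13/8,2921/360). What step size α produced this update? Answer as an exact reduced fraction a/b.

α = 1/10

F_att = 5/4·(g−p) = 5/4·(-3,1) = (-3.7500,1.2500)
o1: d²=9 ≤ ρ²=19; F_rep = 3·(0,-3)/9² = (0.0000,-0.1111)
o2: d²=180 > ρ²=19 → inactive
o3: d²=178 > ρ²=19 → inactive
F = F_att + ΣF_rep = (-3.7500,1.1389)
Δp = p'−p = (-0.3750,0.1139); α = Δx/Fx = (-3/8) / (-15/4) = 1/10
check: Δy/Fy = (41/360) / (41/36) = 1/10 ✓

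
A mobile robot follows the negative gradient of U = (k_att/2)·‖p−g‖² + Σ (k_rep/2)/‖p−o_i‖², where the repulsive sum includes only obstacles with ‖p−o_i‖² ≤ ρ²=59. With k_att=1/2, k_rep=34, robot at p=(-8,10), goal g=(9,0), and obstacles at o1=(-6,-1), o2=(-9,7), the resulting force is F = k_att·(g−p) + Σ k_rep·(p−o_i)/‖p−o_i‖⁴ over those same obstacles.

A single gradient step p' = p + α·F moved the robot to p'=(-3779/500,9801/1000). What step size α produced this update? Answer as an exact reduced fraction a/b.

α = 1/20

F_att = 1/2·(g−p) = 1/2·(17,-10) = (8.5000,-5.0000)
o1: d²=125 > ρ²=59 → inactive
o2: d²=10 ≤ ρ²=59; F_rep = 34·(1,3)/10² = (0.3400,1.0200)
F = F_att + ΣF_rep = (8.8400,-3.9800)
Δp = p'−p = (0.4420,-0.1990); α = Δx/Fx = (221/500) / (221/25) = 1/20
check: Δy/Fy = (-199/1000) / (-199/50) = 1/20 ✓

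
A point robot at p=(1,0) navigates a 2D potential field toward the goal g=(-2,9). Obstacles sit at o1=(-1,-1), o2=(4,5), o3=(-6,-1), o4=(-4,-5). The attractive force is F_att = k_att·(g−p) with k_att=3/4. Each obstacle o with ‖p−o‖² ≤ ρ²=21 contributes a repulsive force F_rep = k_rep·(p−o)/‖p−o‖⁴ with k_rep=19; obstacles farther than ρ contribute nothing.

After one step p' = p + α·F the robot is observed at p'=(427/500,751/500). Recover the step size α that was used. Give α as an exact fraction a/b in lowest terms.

α = 1/5

F_att = 3/4·(g−p) = 3/4·(-3,9) = (-2.2500,6.7500)
o1: d²=5 ≤ ρ²=21; F_rep = 19·(2,1)/5² = (1.5200,0.7600)
o2: d²=34 > ρ²=21 → inactive
o3: d²=50 > ρ²=21 → inactive
o4: d²=50 > ρ²=21 → inactive
F = F_att + ΣF_rep = (-0.7300,7.5100)
Δp = p'−p = (-0.1460,1.5020); α = Δx/Fx = (-73/500) / (-73/100) = 1/5
check: Δy/Fy = (751/500) / (751/100) = 1/5 ✓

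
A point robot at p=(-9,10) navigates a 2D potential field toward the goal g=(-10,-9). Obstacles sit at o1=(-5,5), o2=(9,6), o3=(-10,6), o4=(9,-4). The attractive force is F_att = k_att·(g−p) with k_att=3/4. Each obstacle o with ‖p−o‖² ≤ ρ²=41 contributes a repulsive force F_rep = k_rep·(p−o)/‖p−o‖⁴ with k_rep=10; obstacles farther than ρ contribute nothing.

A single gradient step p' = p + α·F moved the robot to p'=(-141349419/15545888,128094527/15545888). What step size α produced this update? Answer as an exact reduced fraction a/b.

α = 1/8

F_att = 3/4·(g−p) = 3/4·(-1,-19) = (-0.7500,-14.2500)
o1: d²=41 ≤ ρ²=41; F_rep = 10·(-4,5)/41² = (-0.0238,0.0297)
o2: d²=340 > ρ²=41 → inactive
o3: d²=17 ≤ ρ²=41; F_rep = 10·(1,4)/17² = (0.0346,0.1384)
o4: d²=520 > ρ²=41 → inactive
F = F_att + ΣF_rep = (-0.7392,-14.0818)
Δp = p'−p = (-0.0924,-1.7602); α = Δx/Fx = (-1436427/15545888) / (-1436427/1943236) = 1/8
check: Δy/Fy = (-27364353/15545888) / (-27364353/1943236) = 1/8 ✓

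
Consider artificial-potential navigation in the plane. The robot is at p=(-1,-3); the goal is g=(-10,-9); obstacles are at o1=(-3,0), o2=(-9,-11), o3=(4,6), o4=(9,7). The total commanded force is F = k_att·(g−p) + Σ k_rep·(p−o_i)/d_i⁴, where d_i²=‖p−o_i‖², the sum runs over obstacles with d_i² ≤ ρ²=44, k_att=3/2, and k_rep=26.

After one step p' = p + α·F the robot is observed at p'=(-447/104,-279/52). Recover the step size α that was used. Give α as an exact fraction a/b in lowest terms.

α = 1/4

F_att = 3/2·(g−p) = 3/2·(-9,-6) = (-13.5000,-9.0000)
o1: d²=13 ≤ ρ²=44; F_rep = 26·(2,-3)/13² = (0.3077,-0.4615)
o2: d²=128 > ρ²=44 → inactive
o3: d²=106 > ρ²=44 → inactive
o4: d²=200 > ρ²=44 → inactive
F = F_att + ΣF_rep = (-13.1923,-9.4615)
Δp = p'−p = (-3.2981,-2.3654); α = Δx/Fx = (-343/104) / (-343/26) = 1/4
check: Δy/Fy = (-123/52) / (-123/13) = 1/4 ✓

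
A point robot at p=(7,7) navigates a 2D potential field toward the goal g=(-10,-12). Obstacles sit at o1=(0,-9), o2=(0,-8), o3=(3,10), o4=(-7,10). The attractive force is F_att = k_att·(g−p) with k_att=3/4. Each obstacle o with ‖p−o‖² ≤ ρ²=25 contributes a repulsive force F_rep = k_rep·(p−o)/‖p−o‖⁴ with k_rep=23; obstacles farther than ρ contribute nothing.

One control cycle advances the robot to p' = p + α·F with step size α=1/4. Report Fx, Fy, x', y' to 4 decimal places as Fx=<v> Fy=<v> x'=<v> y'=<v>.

F_att = 3/4·(g−p) = 3/4·(-17,-19) = (-12.7500,-14.2500)
o1: d²=305 > ρ²=25 → inactive
o2: d²=274 > ρ²=25 → inactive
o3: d²=25 ≤ ρ²=25; F_rep = 23·(4,-3)/25² = (0.1472,-0.1104)
o4: d²=205 > ρ²=25 → inactive
F = F_att + ΣF_rep = (-12.6028,-14.3604)
p' = p + 1/4·F = (3.8493,3.4099)

Fx=-12.6028 Fy=-14.3604 x'=3.8493 y'=3.4099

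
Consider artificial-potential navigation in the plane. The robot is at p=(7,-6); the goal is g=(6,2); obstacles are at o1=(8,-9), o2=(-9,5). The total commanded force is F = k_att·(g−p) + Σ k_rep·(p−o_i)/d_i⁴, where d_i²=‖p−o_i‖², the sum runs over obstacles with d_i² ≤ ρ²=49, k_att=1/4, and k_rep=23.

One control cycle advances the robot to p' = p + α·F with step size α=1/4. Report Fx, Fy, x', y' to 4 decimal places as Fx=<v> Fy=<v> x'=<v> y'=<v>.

Fx=-0.4800 Fy=2.6900 x'=6.8800 y'=-5.3275

F_att = 1/4·(g−p) = 1/4·(-1,8) = (-0.2500,2.0000)
o1: d²=10 ≤ ρ²=49; F_rep = 23·(-1,3)/10² = (-0.2300,0.6900)
o2: d²=377 > ρ²=49 → inactive
F = F_att + ΣF_rep = (-0.4800,2.6900)
p' = p + 1/4·F = (6.8800,-5.3275)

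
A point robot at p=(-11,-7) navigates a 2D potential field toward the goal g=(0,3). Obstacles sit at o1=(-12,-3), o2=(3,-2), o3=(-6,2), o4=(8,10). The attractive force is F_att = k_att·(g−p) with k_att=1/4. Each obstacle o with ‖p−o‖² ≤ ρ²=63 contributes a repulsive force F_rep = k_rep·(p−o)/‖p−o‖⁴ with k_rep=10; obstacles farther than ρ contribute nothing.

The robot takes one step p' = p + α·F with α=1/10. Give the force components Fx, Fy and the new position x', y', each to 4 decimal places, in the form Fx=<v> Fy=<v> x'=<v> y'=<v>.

Fx=2.7846 Fy=2.3616 x'=-10.7215 y'=-6.7638

F_att = 1/4·(g−p) = 1/4·(11,10) = (2.7500,2.5000)
o1: d²=17 ≤ ρ²=63; F_rep = 10·(1,-4)/17² = (0.0346,-0.1384)
o2: d²=221 > ρ²=63 → inactive
o3: d²=106 > ρ²=63 → inactive
o4: d²=650 > ρ²=63 → inactive
F = F_att + ΣF_rep = (2.7846,2.3616)
p' = p + 1/10·F = (-10.7215,-6.7638)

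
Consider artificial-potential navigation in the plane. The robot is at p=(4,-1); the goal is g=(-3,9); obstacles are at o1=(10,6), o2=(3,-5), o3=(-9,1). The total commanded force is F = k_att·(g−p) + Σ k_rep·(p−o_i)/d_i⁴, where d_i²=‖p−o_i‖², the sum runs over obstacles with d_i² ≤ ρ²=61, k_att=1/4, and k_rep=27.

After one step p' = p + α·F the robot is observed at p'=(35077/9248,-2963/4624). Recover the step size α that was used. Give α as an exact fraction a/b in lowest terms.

F_att = 1/4·(g−p) = 1/4·(-7,10) = (-1.7500,2.5000)
o1: d²=85 > ρ²=61 → inactive
o2: d²=17 ≤ ρ²=61; F_rep = 27·(1,4)/17² = (0.0934,0.3737)
o3: d²=173 > ρ²=61 → inactive
F = F_att + ΣF_rep = (-1.6566,2.8737)
Δp = p'−p = (-0.2071,0.3592); α = Δx/Fx = (-1915/9248) / (-1915/1156) = 1/8
check: Δy/Fy = (1661/4624) / (1661/578) = 1/8 ✓

α = 1/8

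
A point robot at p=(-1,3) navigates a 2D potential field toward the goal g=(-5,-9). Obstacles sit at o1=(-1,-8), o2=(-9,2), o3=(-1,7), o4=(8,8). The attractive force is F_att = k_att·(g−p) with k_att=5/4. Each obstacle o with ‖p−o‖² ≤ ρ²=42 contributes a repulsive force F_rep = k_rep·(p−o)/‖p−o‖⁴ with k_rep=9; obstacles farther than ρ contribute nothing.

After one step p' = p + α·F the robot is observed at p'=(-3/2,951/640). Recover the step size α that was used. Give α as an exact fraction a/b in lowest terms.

F_att = 5/4·(g−p) = 5/4·(-4,-12) = (-5.0000,-15.0000)
o1: d²=121 > ρ²=42 → inactive
o2: d²=65 > ρ²=42 → inactive
o3: d²=16 ≤ ρ²=42; F_rep = 9·(0,-4)/16² = (0.0000,-0.1406)
o4: d²=106 > ρ²=42 → inactive
F = F_att + ΣF_rep = (-5.0000,-15.1406)
Δp = p'−p = (-0.5000,-1.5141); α = Δx/Fx = (-1/2) / (-5) = 1/10
check: Δy/Fy = (-969/640) / (-969/64) = 1/10 ✓

α = 1/10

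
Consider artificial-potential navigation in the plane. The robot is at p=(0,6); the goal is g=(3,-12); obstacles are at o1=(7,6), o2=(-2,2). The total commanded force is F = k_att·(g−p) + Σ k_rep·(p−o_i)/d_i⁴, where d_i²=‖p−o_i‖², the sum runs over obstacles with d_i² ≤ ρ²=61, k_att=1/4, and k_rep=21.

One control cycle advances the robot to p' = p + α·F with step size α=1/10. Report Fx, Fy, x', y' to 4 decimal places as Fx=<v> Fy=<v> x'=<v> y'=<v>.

Fx=0.7938 Fy=-4.2900 x'=0.0794 y'=5.5710

F_att = 1/4·(g−p) = 1/4·(3,-18) = (0.7500,-4.5000)
o1: d²=49 ≤ ρ²=61; F_rep = 21·(-7,0)/49² = (-0.0612,0.0000)
o2: d²=20 ≤ ρ²=61; F_rep = 21·(2,4)/20² = (0.1050,0.2100)
F = F_att + ΣF_rep = (0.7938,-4.2900)
p' = p + 1/10·F = (0.0794,5.5710)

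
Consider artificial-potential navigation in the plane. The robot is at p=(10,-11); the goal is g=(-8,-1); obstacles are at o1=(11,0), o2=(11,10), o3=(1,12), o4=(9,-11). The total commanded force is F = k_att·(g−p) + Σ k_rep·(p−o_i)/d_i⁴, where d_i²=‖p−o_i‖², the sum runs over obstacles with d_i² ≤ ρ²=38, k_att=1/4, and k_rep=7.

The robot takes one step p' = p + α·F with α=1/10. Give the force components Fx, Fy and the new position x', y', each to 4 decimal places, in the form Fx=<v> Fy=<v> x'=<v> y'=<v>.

Fx=2.5000 Fy=2.5000 x'=10.2500 y'=-10.7500

F_att = 1/4·(g−p) = 1/4·(-18,10) = (-4.5000,2.5000)
o1: d²=122 > ρ²=38 → inactive
o2: d²=442 > ρ²=38 → inactive
o3: d²=610 > ρ²=38 → inactive
o4: d²=1 ≤ ρ²=38; F_rep = 7·(1,0)/1² = (7.0000,0.0000)
F = F_att + ΣF_rep = (2.5000,2.5000)
p' = p + 1/10·F = (10.2500,-10.7500)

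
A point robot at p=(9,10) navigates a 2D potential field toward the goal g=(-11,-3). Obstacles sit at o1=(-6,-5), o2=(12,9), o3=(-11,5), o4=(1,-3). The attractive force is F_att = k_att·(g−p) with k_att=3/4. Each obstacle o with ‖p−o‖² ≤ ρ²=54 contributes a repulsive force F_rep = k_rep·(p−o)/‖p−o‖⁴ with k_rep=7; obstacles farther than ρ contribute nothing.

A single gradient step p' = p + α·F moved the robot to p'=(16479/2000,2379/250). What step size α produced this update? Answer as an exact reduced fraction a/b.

α = 1/20

F_att = 3/4·(g−p) = 3/4·(-20,-13) = (-15.0000,-9.7500)
o1: d²=450 > ρ²=54 → inactive
o2: d²=10 ≤ ρ²=54; F_rep = 7·(-3,1)/10² = (-0.2100,0.0700)
o3: d²=425 > ρ²=54 → inactive
o4: d²=233 > ρ²=54 → inactive
F = F_att + ΣF_rep = (-15.2100,-9.6800)
Δp = p'−p = (-0.7605,-0.4840); α = Δx/Fx = (-1521/2000) / (-1521/100) = 1/20
check: Δy/Fy = (-121/250) / (-242/25) = 1/20 ✓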